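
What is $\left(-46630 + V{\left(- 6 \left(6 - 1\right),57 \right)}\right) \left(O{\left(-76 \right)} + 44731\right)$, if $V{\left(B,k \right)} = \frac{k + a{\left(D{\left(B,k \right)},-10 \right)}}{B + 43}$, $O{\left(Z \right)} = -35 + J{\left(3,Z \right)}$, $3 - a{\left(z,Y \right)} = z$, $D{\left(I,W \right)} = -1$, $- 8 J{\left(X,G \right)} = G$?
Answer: $- \frac{54194600019}{26} \approx -2.0844 \cdot 10^{9}$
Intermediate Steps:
$J{\left(X,G \right)} = - \frac{G}{8}$
$a{\left(z,Y \right)} = 3 - z$
$O{\left(Z \right)} = -35 - \frac{Z}{8}$
$V{\left(B,k \right)} = \frac{4 + k}{43 + B}$ ($V{\left(B,k \right)} = \frac{k + \left(3 - -1\right)}{B + 43} = \frac{k + \left(3 + 1\right)}{43 + B} = \frac{k + 4}{43 + B} = \frac{4 + k}{43 + B}$)
$\left(-46630 + V{\left(- 6 \left(6 - 1\right),57 \right)}\right) \left(O{\left(-76 \right)} + 44731\right) = \left(-46630 + \frac{4 + 57}{43 - 6 \left(6 - 1\right)}\right) \left(\left(-35 - - \frac{19}{2}\right) + 44731\right) = \left(-46630 + \frac{1}{43 - 30} \cdot 61\right) \left(\left(-35 + \frac{19}{2}\right) + 44731\right) = \left(-46630 + \frac{1}{43 - 30} \cdot 61\right) \left(- \frac{51}{2} + 44731\right) = \left(-46630 + \frac{1}{13} \cdot 61\right) \frac{89411}{2} = \left(-46630 + \frac{61}{13}\right) \frac{89411}{2} = \left(- \frac{606129}{13}\right) \frac{89411}{2} = - \frac{54194600019}{26}$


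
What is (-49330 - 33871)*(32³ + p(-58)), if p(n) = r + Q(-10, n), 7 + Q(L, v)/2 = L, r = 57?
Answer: -2728243991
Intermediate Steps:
Q(L, v) = -14 + 2*L
p(n) = 23 (p(n) = 57 + (-14 + 2*(-10)) = 57 + (-14 - 20) = 57 - 34 = 23)
(-49330 - 33871)*(32³ + p(-58)) = (-49330 - 33871)*(32³ + 23) = -83201*(32768 + 23) = -83201*32791 = -2728243991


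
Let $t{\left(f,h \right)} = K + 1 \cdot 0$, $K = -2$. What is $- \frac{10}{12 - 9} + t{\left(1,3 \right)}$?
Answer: $- \frac{16}{3} \approx -5.3333$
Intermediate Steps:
$t{\left(f,h \right)} = -2$ ($t{\left(f,h \right)} = -2 + 1 \cdot 0 = -2 + 0 = -2$)
$- \frac{10}{12 - 9} + t{\left(1,3 \right)} = - \frac{10}{12 - 9} - 2 = - \frac{10}{3} - 2 = - \frac{16}{3}$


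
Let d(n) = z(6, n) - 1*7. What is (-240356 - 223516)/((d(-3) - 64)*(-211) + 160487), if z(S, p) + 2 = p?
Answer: -154624/58841 ≈ -2.6278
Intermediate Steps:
z(S, p) = -2 + p
d(n) = -9 + n (d(n) = (-2 + n) - 1*7 = (-2 + n) - 7 = -9 + n)
(-240356 - 223516)/((d(-3) - 64)*(-211) + 160487) = (-240356 - 223516)/(((-9 - 3) - 64)*(-211) + 160487) = -463872/((-12 - 64)*(-211) + 160487) = -463872/(-76*(-211) + 160487) = -463872/(16036 + 160487) = -463872/176523 = -463872*1/176523 = -154624/58841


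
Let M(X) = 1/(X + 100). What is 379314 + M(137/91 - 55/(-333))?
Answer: 1168638395067/3080926 ≈ 3.7931e+5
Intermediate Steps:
M(X) = 1/(100 + X)
379314 + M(137/91 - 55/(-333)) = 379314 + 1/(100 + (137/91 - 55/(-333))) = 379314 + 1/(100 + (137*(1/91) - 55*(-1/333))) = 379314 + 1/(100 + (137/91 + 55/333)) = 379314 + 1/(100 + 50626/30303) = 379314 + 1/(3080926/30303) = 379314 + 30303/3080926 = 1168638395067/3080926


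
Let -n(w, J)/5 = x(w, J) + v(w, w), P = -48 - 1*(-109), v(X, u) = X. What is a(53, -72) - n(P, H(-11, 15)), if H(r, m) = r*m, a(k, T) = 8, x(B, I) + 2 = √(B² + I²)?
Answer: 303 + 5*√30946 ≈ 1182.6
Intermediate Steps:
x(B, I) = -2 + √(B² + I²)
H(r, m) = m*r
P = 61 (P = -48 + 109 = 61)
n(w, J) = 10 - 5*w - 5*√(J² + w²) (n(w, J) = -5*((-2 + √(w² + J²)) + w) = -5*((-2 + √(J² + w²)) + w) = -5*(-2 + w + √(J² + w²)) = 10 - 5*w - 5*√(J² + w²))
a(53, -72) - n(P, H(-11, 15)) = 8 - (10 - 5*61 - 5*√((15*(-11))² + 61²)) = 8 - (10 - 305 - 5*√((-165)² + 3721)) = 8 - (10 - 305 - 5*√(27225 + 3721)) = 8 - (10 - 305 - 5*√30946) = 8 - (-295 - 5*√30946) = 8 + (295 + 5*√30946) = 303 + 5*√30946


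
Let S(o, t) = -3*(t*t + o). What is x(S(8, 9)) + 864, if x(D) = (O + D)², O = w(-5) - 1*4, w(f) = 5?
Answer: 71620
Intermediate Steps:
S(o, t) = -3*o - 3*t² (S(o, t) = -3*(t² + o) = -3*(o + t²) = -3*o - 3*t²)
O = 1 (O = 5 - 1*4 = 5 - 4 = 1)
x(D) = (1 + D)²
x(S(8, 9)) + 864 = (1 + (-3*8 - 3*9²))² + 864 = (1 + (-24 - 3*81))² + 864 = (1 + (-24 - 243))² + 864 = (1 - 267)² + 864 = (-266)² + 864 = 70756 + 864 = 71620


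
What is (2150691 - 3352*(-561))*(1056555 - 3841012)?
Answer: -11224600033491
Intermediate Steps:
(2150691 - 3352*(-561))*(1056555 - 3841012) = (2150691 + 1880472)*(-2784457) = 4031163*(-2784457) = -11224600033491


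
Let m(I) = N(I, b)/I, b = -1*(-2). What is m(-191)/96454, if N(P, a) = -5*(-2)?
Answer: -5/9211357 ≈ -5.4281e-7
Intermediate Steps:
b = 2
N(P, a) = 10
m(I) = 10/I
m(-191)/96454 = (10/(-191))/96454 = (10*(-1/191))*(1/96454) = -10/191*1/96454 = -5/9211357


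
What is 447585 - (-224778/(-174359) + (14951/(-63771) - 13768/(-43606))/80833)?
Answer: 8770953761717474044020524/19596230938405351311 ≈ 4.4758e+5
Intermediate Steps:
447585 - (-224778/(-174359) + (14951/(-63771) - 13768/(-43606))/80833) = 447585 - (-224778*(-1/174359) + (14951*(-1/63771) - 13768*(-1/43606))*(1/80833)) = 447585 - (224778/174359 + (-14951/63771 + 6884/21803)*(1/80833)) = 447585 - (224778/174359 + (113022911/1390399113)*(1/80833)) = 447585 - (224778/174359 + 113022911/112390131501129) = 447585 - 1*25262848685122513411/19596230938405351311 = 447585 - 25262848685122513411/19596230938405351311 = 8770953761717474044020524/19596230938405351311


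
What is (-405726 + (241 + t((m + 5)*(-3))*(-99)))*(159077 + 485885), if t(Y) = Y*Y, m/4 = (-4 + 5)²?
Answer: -308069969072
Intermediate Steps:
m = 4 (m = 4*(-4 + 5)² = 4*1² = 4*1 = 4)
t(Y) = Y²
(-405726 + (241 + t((m + 5)*(-3))*(-99)))*(159077 + 485885) = (-405726 + (241 + ((4 + 5)*(-3))²*(-99)))*(159077 + 485885) = (-405726 + (241 + (9*(-3))²*(-99)))*644962 = (-405726 + (241 + (-27)²*(-99)))*644962 = (-405726 + (241 + 729*(-99)))*644962 = (-405726 + (241 - 72171))*644962 = (-405726 - 71930)*644962 = -477656*644962 = -308069969072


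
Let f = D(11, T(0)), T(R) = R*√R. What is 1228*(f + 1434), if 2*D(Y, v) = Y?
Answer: 1767706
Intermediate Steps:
T(R) = R^(3/2)
D(Y, v) = Y/2
f = 11/2 (f = (½)*11 = 11/2 ≈ 5.5000)
1228*(f + 1434) = 1228*(11/2 + 1434) = 1228*(2879/2) = 1767706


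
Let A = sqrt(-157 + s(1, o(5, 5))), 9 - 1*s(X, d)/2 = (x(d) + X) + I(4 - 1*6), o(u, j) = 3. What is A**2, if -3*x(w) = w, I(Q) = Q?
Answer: -135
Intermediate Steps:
x(w) = -w/3
s(X, d) = 22 - 2*X + 2*d/3 (s(X, d) = 18 - 2*((-d/3 + X) + (4 - 1*6)) = 18 - 2*((X - d/3) + (4 - 6)) = 18 - 2*((X - d/3) - 2) = 18 - 2*(-2 + X - d/3) = 18 + (4 - 2*X + 2*d/3) = 22 - 2*X + 2*d/3)
A = 3*I*sqrt(15) (A = sqrt(-157 + (22 - 2*1 + (2/3)*3)) = sqrt(-157 + (22 - 2 + 2)) = sqrt(-157 + 22) = sqrt(-135) = 3*I*sqrt(15) ≈ 11.619*I)
A**2 = (3*I*sqrt(15))**2 = -135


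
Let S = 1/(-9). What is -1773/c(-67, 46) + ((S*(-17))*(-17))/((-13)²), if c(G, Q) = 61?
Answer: -2714362/92781 ≈ -29.256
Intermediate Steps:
S = -⅑ ≈ -0.11111
-1773/c(-67, 46) + ((S*(-17))*(-17))/((-13)²) = -1773/61 + (-⅑*(-17)*(-17))/((-13)²) = -1773*1/61 + ((17/9)*(-17))/169 = -1773/61 - 289/9*1/169 = -1773/61 - 289/1521 = -2714362/92781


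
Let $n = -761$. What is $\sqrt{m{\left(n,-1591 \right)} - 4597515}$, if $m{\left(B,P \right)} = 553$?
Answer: $i \sqrt{4596962} \approx 2144.1 i$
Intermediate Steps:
$\sqrt{m{\left(n,-1591 \right)} - 4597515} = \sqrt{553 - 4597515} = \sqrt{-4596962} = i \sqrt{4596962}$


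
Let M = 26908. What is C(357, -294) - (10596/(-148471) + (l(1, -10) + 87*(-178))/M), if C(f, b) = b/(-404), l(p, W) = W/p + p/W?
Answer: 5548064403391/4035008244680 ≈ 1.3750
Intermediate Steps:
C(f, b) = -b/404 (C(f, b) = b*(-1/404) = -b/404)
C(357, -294) - (10596/(-148471) + (l(1, -10) + 87*(-178))/M) = -1/404*(-294) - (10596/(-148471) + ((-10/1 + 1/(-10)) + 87*(-178))/26908) = 147/202 - (10596*(-1/148471) + ((-10*1 + 1*(-⅒)) - 15486)*(1/26908)) = 147/202 - (-10596/148471 + ((-10 - ⅒) - 15486)*(1/26908)) = 147/202 - (-10596/148471 + (-101/10 - 15486)*(1/26908)) = 147/202 - (-10596/148471 - 154961/10*1/26908) = 147/202 - (-10596/148471 - 154961/269080) = 147/202 - 1*(-25858386311/39950576680) = 147/202 + 25858386311/39950576680 = 5548064403391/4035008244680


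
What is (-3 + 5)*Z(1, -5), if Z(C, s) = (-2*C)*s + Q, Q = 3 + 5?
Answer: 36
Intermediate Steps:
Q = 8
Z(C, s) = 8 - 2*C*s (Z(C, s) = (-2*C)*s + 8 = -2*C*s + 8 = 8 - 2*C*s)
(-3 + 5)*Z(1, -5) = (-3 + 5)*(8 - 2*1*(-5)) = 2*(8 + 10) = 2*18 = 36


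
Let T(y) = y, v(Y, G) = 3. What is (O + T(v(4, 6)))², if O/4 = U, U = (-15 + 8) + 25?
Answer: 5625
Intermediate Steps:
U = 18 (U = -7 + 25 = 18)
O = 72 (O = 4*18 = 72)
(O + T(v(4, 6)))² = (72 + 3)² = 75² = 5625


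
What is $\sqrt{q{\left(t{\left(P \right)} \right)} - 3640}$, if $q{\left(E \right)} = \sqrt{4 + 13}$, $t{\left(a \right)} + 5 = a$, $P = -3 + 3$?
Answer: $\sqrt{-3640 + \sqrt{17}} \approx 60.298 i$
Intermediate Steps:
$P = 0$
$t{\left(a \right)} = -5 + a$
$q{\left(E \right)} = \sqrt{17}$
$\sqrt{q{\left(t{\left(P \right)} \right)} - 3640} = \sqrt{\sqrt{17} - 3640} = \sqrt{-3640 + \sqrt{17}}$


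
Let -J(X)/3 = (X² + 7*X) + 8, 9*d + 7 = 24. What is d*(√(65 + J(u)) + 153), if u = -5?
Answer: 289 + 17*√71/9 ≈ 304.92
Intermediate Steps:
d = 17/9 (d = -7/9 + (⅑)*24 = -7/9 + 8/3 = 17/9 ≈ 1.8889)
J(X) = -24 - 21*X - 3*X² (J(X) = -3*((X² + 7*X) + 8) = -3*(8 + X² + 7*X) = -24 - 21*X - 3*X²)
d*(√(65 + J(u)) + 153) = 17*(√(65 + (-24 - 21*(-5) - 3*(-5)²)) + 153)/9 = 17*(√(65 + (-24 + 105 - 3*25)) + 153)/9 = 17*(√(65 + (-24 + 105 - 75)) + 153)/9 = 17*(√(65 + 6) + 153)/9 = 17*(√71 + 153)/9 = 17*(153 + √71)/9 = 289 + 17*√71/9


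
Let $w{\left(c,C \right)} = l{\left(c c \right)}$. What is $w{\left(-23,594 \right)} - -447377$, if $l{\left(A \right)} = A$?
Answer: $447906$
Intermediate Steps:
$w{\left(c,C \right)} = c^{2}$ ($w{\left(c,C \right)} = c c = c^{2}$)
$w{\left(-23,594 \right)} - -447377 = \left(-23\right)^{2} - -447377 = 529 + 447377 = 447906$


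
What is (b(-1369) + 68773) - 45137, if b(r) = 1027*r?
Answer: -1382327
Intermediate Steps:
(b(-1369) + 68773) - 45137 = (1027*(-1369) + 68773) - 45137 = (-1405963 + 68773) - 45137 = -1337190 - 45137 = -1382327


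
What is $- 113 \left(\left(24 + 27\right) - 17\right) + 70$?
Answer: $-3772$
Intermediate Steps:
$- 113 \left(\left(24 + 27\right) - 17\right) + 70 = - 113 \left(51 - 17\right) + 70 = \left(-113\right) 34 + 70 = -3842 + 70 = -3772$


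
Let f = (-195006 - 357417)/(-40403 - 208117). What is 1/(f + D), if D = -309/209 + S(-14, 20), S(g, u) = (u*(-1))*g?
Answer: 911240/255825511 ≈ 0.0035620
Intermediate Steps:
f = 184141/82840 (f = -552423/(-248520) = -552423*(-1/248520) = 184141/82840 ≈ 2.2229)
S(g, u) = -g*u (S(g, u) = (-u)*g = -g*u)
D = 58211/209 (D = -309/209 - 1*(-14)*20 = (1/209)*(-309) + 280 = -309/209 + 280 = 58211/209 ≈ 278.52)
1/(f + D) = 1/(184141/82840 + 58211/209) = 1/(255825511/911240) = 911240/255825511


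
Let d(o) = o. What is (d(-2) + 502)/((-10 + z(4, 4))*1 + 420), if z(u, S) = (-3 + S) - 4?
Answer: 500/407 ≈ 1.2285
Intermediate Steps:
z(u, S) = -7 + S
(d(-2) + 502)/((-10 + z(4, 4))*1 + 420) = (-2 + 502)/((-10 + (-7 + 4))*1 + 420) = 500/((-10 - 3)*1 + 420) = 500/(-13*1 + 420) = 500/(-13 + 420) = 500/407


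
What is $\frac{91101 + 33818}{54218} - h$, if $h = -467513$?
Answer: $\frac{25347744753}{54218} \approx 4.6752 \cdot 10^{5}$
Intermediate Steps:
$\frac{91101 + 33818}{54218} - h = \frac{91101 + 33818}{54218} - -467513 = 124919 \cdot \frac{1}{54218} + 467513 = \frac{124919}{54218} + 467513 = \frac{25347744753}{54218}$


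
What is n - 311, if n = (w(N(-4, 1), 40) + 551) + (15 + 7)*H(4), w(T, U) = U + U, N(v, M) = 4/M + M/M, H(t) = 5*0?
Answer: 320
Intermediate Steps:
H(t) = 0
N(v, M) = 1 + 4/M (N(v, M) = 4/M + 1 = 1 + 4/M)
w(T, U) = 2*U
n = 631 (n = (2*40 + 551) + (15 + 7)*0 = (80 + 551) + 22*0 = 631 + 0 = 631)
n - 311 = 631 - 311 = 320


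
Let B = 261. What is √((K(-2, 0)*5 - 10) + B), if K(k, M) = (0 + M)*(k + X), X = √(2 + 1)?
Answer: √251 ≈ 15.843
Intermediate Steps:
X = √3 ≈ 1.7320
K(k, M) = M*(k + √3) (K(k, M) = (0 + M)*(k + √3) = M*(k + √3))
√((K(-2, 0)*5 - 10) + B) = √(((0*(-2 + √3))*5 - 10) + 261) = √((0*5 - 10) + 261) = √((0 - 10) + 261) = √(-10 + 261) = √251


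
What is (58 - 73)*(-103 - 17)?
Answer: 1800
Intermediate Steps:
(58 - 73)*(-103 - 17) = -15*(-120) = 1800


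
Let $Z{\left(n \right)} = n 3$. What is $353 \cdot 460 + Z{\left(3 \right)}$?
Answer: $162389$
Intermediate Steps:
$Z{\left(n \right)} = 3 n$
$353 \cdot 460 + Z{\left(3 \right)} = 353 \cdot 460 + 3 \cdot 3 = 162380 + 9 = 162389$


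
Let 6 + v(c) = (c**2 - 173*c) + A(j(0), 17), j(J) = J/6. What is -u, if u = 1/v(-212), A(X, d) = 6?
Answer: -1/81620 ≈ -1.2252e-5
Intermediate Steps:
j(J) = J/6 (j(J) = J*(1/6) = J/6)
v(c) = c**2 - 173*c (v(c) = -6 + ((c**2 - 173*c) + 6) = -6 + (6 + c**2 - 173*c) = c**2 - 173*c)
u = 1/81620 (u = 1/(-212*(-173 - 212)) = 1/(-212*(-385)) = 1/81620 ≈ 1.2252e-5)
-u = -1*1/81620 = -1/81620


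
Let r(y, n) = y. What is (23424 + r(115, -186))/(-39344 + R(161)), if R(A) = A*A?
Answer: -23539/13423 ≈ -1.7536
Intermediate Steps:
R(A) = A**2
(23424 + r(115, -186))/(-39344 + R(161)) = (23424 + 115)/(-39344 + 161**2) = 23539/(-39344 + 25921) = 23539/(-13423) = 23539*(-1/13423) = -23539/13423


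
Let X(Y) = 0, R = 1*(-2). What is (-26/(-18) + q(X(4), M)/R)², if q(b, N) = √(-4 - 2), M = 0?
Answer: 95/162 - 13*I*√6/9 ≈ 0.58642 - 3.5382*I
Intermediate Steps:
R = -2
q(b, N) = I*√6 (q(b, N) = √(-6) = I*√6)
(-26/(-18) + q(X(4), M)/R)² = (-26/(-18) + (I*√6)/(-2))² = (-26*(-1/18) + (I*√6)*(-½))² = (13/9 - I*√6/2)²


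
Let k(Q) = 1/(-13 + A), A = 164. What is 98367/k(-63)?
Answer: 14853417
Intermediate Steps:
k(Q) = 1/151 (k(Q) = 1/(-13 + 164) = 1/151)
98367/k(-63) = 98367/(1/151) = 98367*151 = 14853417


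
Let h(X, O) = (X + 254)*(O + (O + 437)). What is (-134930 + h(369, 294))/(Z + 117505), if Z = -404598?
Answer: -503645/287093 ≈ -1.7543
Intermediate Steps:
h(X, O) = (254 + X)*(437 + 2*O) (h(X, O) = (254 + X)*(O + (437 + O)) = (254 + X)*(437 + 2*O))
(-134930 + h(369, 294))/(Z + 117505) = (-134930 + (110998 + 437*369 + 508*294 + 2*294*369))/(-404598 + 117505) = (-134930 + (110998 + 161253 + 149352 + 216972))/(-287093) = (-134930 + 638575)*(-1/287093) = 503645*(-1/287093) = -503645/287093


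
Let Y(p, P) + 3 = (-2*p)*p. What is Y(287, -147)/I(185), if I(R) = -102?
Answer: 164741/102 ≈ 1615.1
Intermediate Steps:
Y(p, P) = -3 - 2*p**2 (Y(p, P) = -3 + (-2*p)*p = -3 - 2*p**2)
Y(287, -147)/I(185) = (-3 - 2*287**2)/(-102) = (-3 - 2*82369)*(-1/102) = (-3 - 164738)*(-1/102) = -164741*(-1/102) = 164741/102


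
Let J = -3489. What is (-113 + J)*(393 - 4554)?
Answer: 14987922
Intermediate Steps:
(-113 + J)*(393 - 4554) = (-113 - 3489)*(393 - 4554) = -3602*(-4161) = 14987922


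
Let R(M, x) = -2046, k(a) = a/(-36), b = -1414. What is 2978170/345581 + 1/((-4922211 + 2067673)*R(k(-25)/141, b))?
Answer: 17393658645296741/2018326001598588 ≈ 8.6179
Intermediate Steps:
k(a) = -a/36 (k(a) = a*(-1/36) = -a/36)
2978170/345581 + 1/((-4922211 + 2067673)*R(k(-25)/141, b)) = 2978170/345581 + 1/((-4922211 + 2067673)*(-2046)) = 2978170*(1/345581) - 1/2046/(-2854538) = 2978170/345581 - 1/2854538*(-1/2046) = 2978170/345581 + 1/5840384748 = 17393658645296741/2018326001598588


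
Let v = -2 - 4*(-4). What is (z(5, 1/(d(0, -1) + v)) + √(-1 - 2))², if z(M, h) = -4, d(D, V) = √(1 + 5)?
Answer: (4 - I*√3)² ≈ 13.0 - 13.856*I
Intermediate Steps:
d(D, V) = √6
v = 14 (v = -2 + 16 = 14)
(z(5, 1/(d(0, -1) + v)) + √(-1 - 2))² = (-4 + √(-1 - 2))² = (-4 + √(-3))² = (-4 + I*√3)²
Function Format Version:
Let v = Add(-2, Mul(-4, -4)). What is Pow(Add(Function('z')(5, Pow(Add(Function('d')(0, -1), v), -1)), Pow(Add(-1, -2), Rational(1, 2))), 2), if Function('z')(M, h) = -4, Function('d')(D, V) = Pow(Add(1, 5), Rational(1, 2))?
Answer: Pow(Add(4, Mul(-1, I, Pow(3, Rational(1, 2)))), 2) ≈ Add(13.000, Mul(-13.856, I))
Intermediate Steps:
Function('d')(D, V) = Pow(6, Rational(1, 2))
v = 14 (v = Add(-2, 16) = 14)
Pow(Add(Function('z')(5, Pow(Add(Function('d')(0, -1), v), -1)), Pow(Add(-1, -2), Rational(1, 2))), 2) = Pow(Add(-4, Pow(Add(-1, -2), Rational(1, 2))), 2) = Pow(Add(-4, Pow(-3, Rational(1, 2))), 2) = Pow(Add(-4, Mul(I, Pow(3, Rational(1, 2)))), 2)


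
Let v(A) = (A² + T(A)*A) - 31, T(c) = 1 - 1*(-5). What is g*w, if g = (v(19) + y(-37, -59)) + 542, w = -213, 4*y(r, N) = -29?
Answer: -833895/4 ≈ -2.0847e+5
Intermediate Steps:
y(r, N) = -29/4 (y(r, N) = (¼)*(-29) = -29/4)
T(c) = 6 (T(c) = 1 + 5 = 6)
v(A) = -31 + A² + 6*A (v(A) = (A² + 6*A) - 31 = -31 + A² + 6*A)
g = 3915/4 (g = ((-31 + 19² + 6*19) - 29/4) + 542 = ((-31 + 361 + 114) - 29/4) + 542 = (444 - 29/4) + 542 = 1747/4 + 542 = 3915/4 ≈ 978.75)
g*w = (3915/4)*(-213) = -833895/4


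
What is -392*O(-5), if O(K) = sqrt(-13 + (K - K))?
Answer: -392*I*sqrt(13) ≈ -1413.4*I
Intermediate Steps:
O(K) = I*sqrt(13) (O(K) = sqrt(-13 + 0) = sqrt(-13) = I*sqrt(13))
-392*O(-5) = -392*I*sqrt(13)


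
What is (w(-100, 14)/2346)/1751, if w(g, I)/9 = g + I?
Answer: -129/684641 ≈ -0.00018842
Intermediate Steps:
w(g, I) = 9*I + 9*g (w(g, I) = 9*(g + I) = 9*(I + g) = 9*I + 9*g)
(w(-100, 14)/2346)/1751 = ((9*14 + 9*(-100))/2346)/1751 = ((126 - 900)*(1/2346))*(1/1751) = -774*1/2346*(1/1751) = -129/391*1/1751 = -129/684641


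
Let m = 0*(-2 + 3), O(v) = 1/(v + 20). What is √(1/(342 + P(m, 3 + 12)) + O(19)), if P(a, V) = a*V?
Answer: √62738/1482 ≈ 0.16901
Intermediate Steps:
O(v) = 1/(20 + v)
m = 0 (m = 0*1 = 0)
P(a, V) = V*a
√(1/(342 + P(m, 3 + 12)) + O(19)) = √(1/(342 + (3 + 12)*0) + 1/(20 + 19)) = √(1/(342 + 15*0) + 1/39) = √(1/(342 + 0) + 1/39) = √(1/342 + 1/39) = √(127/4446) = √62738/1482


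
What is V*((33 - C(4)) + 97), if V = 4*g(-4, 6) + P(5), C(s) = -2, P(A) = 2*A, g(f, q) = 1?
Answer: 1848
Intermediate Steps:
V = 14 (V = 4*1 + 2*5 = 4 + 10 = 14)
V*((33 - C(4)) + 97) = 14*((33 - 1*(-2)) + 97) = 14*((33 + 2) + 97) = 14*(35 + 97) = 14*132 = 1848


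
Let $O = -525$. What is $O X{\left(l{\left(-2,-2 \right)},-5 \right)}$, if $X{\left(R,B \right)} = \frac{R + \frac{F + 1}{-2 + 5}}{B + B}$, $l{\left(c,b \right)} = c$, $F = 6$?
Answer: $\frac{35}{2} \approx 17.5$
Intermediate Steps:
$X{\left(R,B \right)} = \frac{\frac{7}{3} + R}{2 B}$ ($X{\left(R,B \right)} = \frac{R + \frac{6 + 1}{-2 + 5}}{B + B} = \frac{R + \frac{7}{3}}{2 B} = \left(R + 7 \cdot \frac{1}{3}\right) \frac{1}{2 B} = \left(R + \frac{7}{3}\right) \frac{1}{2 B} = \left(\frac{7}{3} + R\right) \frac{1}{2 B} = \frac{\frac{7}{3} + R}{2 B}$)
$O X{\left(l{\left(-2,-2 \right)},-5 \right)} = - 525 \frac{7 + 3 \left(-2\right)}{6 \left(-5\right)} = - 525 \cdot \frac{1}{6} \left(- \frac{1}{5}\right) \left(7 - 6\right) = - 525 \cdot \frac{1}{6} \left(- \frac{1}{5}\right) 1 = \left(-525\right) \left(- \frac{1}{30}\right) = \frac{35}{2}$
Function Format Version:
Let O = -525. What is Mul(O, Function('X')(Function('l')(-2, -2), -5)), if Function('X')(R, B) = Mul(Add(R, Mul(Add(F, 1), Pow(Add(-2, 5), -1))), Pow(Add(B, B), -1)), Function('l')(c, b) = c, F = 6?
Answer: Rational(35, 2) ≈ 17.500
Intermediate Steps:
Function('X')(R, B) = Mul(Rational(1, 2), Pow(B, -1), Add(Rational(7, 3), R)) (Function('X')(R, B) = Mul(Add(R, Mul(Add(6, 1), Pow(Add(-2, 5), -1))), Pow(Add(B, B), -1)) = Mul(Add(R, Mul(7, Pow(3, -1))), Pow(Mul(2, B), -1)) = Mul(Add(R, Mul(7, Rational(1, 3))), Mul(Rational(1, 2), Pow(B, -1))) = Mul(Add(R, Rational(7, 3)), Mul(Rational(1, 2), Pow(B, -1))) = Mul(Add(Rational(7, 3), R), Mul(Rational(1, 2), Pow(B, -1))) = Mul(Rational(1, 2), Pow(B, -1), Add(Rational(7, 3), R)))
Mul(O, Function('X')(Function('l')(-2, -2), -5)) = Mul(-525, Mul(Rational(1, 6), Pow(-5, -1), Add(7, Mul(3, -2)))) = Mul(-525, Mul(Rational(1, 6), Rational(-1, 5), Add(7, -6))) = Mul(-525, Mul(Rational(1, 6), Rational(-1, 5), 1)) = Mul(-525, Rational(-1, 30)) = Rational(35, 2)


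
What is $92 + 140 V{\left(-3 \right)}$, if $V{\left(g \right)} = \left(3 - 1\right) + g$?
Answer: $-48$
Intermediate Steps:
$V{\left(g \right)} = 2 + g$
$92 + 140 V{\left(-3 \right)} = 92 + 140 \left(2 - 3\right) = 92 + 140 \left(-1\right) = 92 - 140 = -48$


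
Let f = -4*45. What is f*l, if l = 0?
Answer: 0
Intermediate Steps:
f = -180
f*l = -180*0 = 0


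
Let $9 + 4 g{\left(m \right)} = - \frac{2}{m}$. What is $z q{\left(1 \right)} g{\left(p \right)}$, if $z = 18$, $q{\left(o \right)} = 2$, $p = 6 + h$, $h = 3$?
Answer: $-83$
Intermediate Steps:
$p = 9$ ($p = 6 + 3 = 9$)
$g{\left(m \right)} = - \frac{9}{4} - \frac{1}{2 m}$ ($g{\left(m \right)} = - \frac{9}{4} + \frac{\left(-2\right) \frac{1}{m}}{4} = - \frac{9}{4} - \frac{1}{2 m}$)
$z q{\left(1 \right)} g{\left(p \right)} = 18 \cdot 2 \frac{-2 - 81}{4 \cdot 9} = 36 \cdot \frac{1}{4} \cdot \frac{1}{9} \left(-2 - 81\right) = 36 \cdot \frac{1}{4} \cdot \frac{1}{9} \left(-83\right) = 36 \left(- \frac{83}{36}\right) = -83$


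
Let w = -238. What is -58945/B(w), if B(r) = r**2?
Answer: -58945/56644 ≈ -1.0406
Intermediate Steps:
-58945/B(w) = -58945/((-238)**2) = -58945/56644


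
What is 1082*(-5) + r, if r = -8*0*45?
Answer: -5410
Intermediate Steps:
r = 0 (r = 0*45 = 0)
1082*(-5) + r = 1082*(-5) + 0 = -5410 + 0 = -5410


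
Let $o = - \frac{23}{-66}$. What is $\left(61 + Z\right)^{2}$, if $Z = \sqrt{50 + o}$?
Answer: $\frac{\left(4026 + \sqrt{219318}\right)^{2}}{4356} \approx 4637.0$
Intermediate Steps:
$o = \frac{23}{66}$ ($o = \left(-23\right) \left(- \frac{1}{66}\right) = \frac{23}{66} \approx 0.34848$)
$Z = \frac{\sqrt{219318}}{66}$ ($Z = \sqrt{50 + \frac{23}{66}} = \sqrt{\frac{3323}{66}} = \frac{\sqrt{219318}}{66} \approx 7.0957$)
$\left(61 + Z\right)^{2} = \left(61 + \frac{\sqrt{219318}}{66}\right)^{2}$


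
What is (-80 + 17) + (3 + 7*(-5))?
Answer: -95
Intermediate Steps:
(-80 + 17) + (3 + 7*(-5)) = -63 + (3 - 35) = -63 - 32 = -95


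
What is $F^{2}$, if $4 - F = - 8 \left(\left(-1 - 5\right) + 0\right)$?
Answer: $1936$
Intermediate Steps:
$F = -44$ ($F = 4 - - 8 \left(\left(-1 - 5\right) + 0\right) = 4 - - 8 \left(-6 + 0\right) = 4 - \left(-8\right) \left(-6\right) = 4 - 48 = -44$)
$F^{2} = \left(-44\right)^{2} = 1936$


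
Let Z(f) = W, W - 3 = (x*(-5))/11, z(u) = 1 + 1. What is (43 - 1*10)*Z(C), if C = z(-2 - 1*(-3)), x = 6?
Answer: 9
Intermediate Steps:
z(u) = 2
C = 2
W = 3/11 (W = 3 + (6*(-5))/11 = 3 - 30*1/11 = 3 - 30/11 = 3/11 ≈ 0.27273)
Z(f) = 3/11
(43 - 1*10)*Z(C) = (43 - 1*10)*(3/11) = (43 - 10)*(3/11) = 33*(3/11) = 9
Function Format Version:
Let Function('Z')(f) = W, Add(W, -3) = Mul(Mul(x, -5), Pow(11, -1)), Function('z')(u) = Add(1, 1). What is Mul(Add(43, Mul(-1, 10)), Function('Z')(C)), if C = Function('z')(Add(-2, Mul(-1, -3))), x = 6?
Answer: 9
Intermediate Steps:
Function('z')(u) = 2
C = 2
W = Rational(3, 11) (W = Add(3, Mul(Mul(6, -5), Pow(11, -1))) = Add(3, Mul(-30, Rational(1, 11))) = Add(3, Rational(-30, 11)) = Rational(3, 11) ≈ 0.27273)
Function('Z')(f) = Rational(3, 11)
Mul(Add(43, Mul(-1, 10)), Function('Z')(C)) = Mul(Add(43, Mul(-1, 10)), Rational(3, 11)) = Mul(Add(43, -10), Rational(3, 11)) = Mul(33, Rational(3, 11)) = 9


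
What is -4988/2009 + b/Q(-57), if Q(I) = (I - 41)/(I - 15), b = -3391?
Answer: -5010104/2009 ≈ -2493.8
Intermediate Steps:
Q(I) = (-41 + I)/(-15 + I)
-4988/2009 + b/Q(-57) = -4988/2009 - 3391*(-15 - 57)/(-41 - 57) = -4988*1/2009 - 3391/(-98/(-72)) = -4988/2009 - 3391/((-1/72*(-98))) = -4988/2009 - 3391/49/36 = -4988/2009 - 3391*36/49 = -4988/2009 - 122076/49 = -5010104/2009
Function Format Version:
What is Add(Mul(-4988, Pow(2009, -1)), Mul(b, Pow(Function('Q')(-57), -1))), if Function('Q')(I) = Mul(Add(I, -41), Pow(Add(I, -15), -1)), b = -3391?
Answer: Rational(-5010104, 2009) ≈ -2493.8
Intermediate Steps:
Function('Q')(I) = Mul(Pow(Add(-15, I), -1), Add(-41, I)) (Function('Q')(I) = Mul(Add(-41, I), Pow(Add(-15, I), -1)) = Mul(Pow(Add(-15, I), -1), Add(-41, I)))
Add(Mul(-4988, Pow(2009, -1)), Mul(b, Pow(Function('Q')(-57), -1))) = Add(Mul(-4988, Pow(2009, -1)), Mul(-3391, Pow(Mul(Pow(Add(-15, -57), -1), Add(-41, -57)), -1))) = Add(Mul(-4988, Rational(1, 2009)), Mul(-3391, Pow(Mul(Pow(-72, -1), -98), -1))) = Add(Rational(-4988, 2009), Mul(-3391, Pow(Mul(Rational(-1, 72), -98), -1))) = Add(Rational(-4988, 2009), Mul(-3391, Pow(Rational(49, 36), -1))) = Add(Rational(-4988, 2009), Mul(-3391, Rational(36, 49))) = Add(Rational(-4988, 2009), Rational(-122076, 49)) = Rational(-5010104, 2009)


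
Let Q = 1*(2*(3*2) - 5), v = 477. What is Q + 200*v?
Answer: 95407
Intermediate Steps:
Q = 7 (Q = 1*(2*6 - 5) = 1*(12 - 5) = 1*7 = 7)
Q + 200*v = 7 + 200*477 = 7 + 95400 = 95407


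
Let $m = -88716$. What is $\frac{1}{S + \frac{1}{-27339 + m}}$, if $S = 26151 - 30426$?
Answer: $- \frac{116055}{496135126} \approx -0.00023392$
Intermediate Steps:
$S = -4275$
$\frac{1}{S + \frac{1}{-27339 + m}} = \frac{1}{-4275 + \frac{1}{-27339 - 88716}} = \frac{1}{-4275 + \frac{1}{-116055}} = \frac{1}{-4275 - \frac{1}{116055}} = \frac{1}{- \frac{496135126}{116055}} = - \frac{116055}{496135126}$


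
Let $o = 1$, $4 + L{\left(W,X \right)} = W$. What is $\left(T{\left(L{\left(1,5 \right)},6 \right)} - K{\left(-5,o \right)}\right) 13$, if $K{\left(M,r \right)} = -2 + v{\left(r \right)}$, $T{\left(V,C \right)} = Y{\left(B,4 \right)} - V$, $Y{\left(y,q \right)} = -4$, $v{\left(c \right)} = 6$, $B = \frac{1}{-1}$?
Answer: $-65$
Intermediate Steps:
$B = -1$
$L{\left(W,X \right)} = -4 + W$
$T{\left(V,C \right)} = -4 - V$
$K{\left(M,r \right)} = 4$ ($K{\left(M,r \right)} = -2 + 6 = 4$)
$\left(T{\left(L{\left(1,5 \right)},6 \right)} - K{\left(-5,o \right)}\right) 13 = \left(\left(-4 - \left(-4 + 1\right)\right) - 4\right) 13 = \left(\left(-4 - -3\right) - 4\right) 13 = \left(\left(-4 + 3\right) - 4\right) 13 = \left(-1 - 4\right) 13 = \left(-5\right) 13 = -65$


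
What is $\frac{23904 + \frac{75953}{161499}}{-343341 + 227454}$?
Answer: $- \frac{3860548049}{18715634613} \approx -0.20627$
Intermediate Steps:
$\frac{23904 + \frac{75953}{161499}}{-343341 + 227454} = \frac{23904 + 75953 \cdot \frac{1}{161499}}{-115887} = \left(23904 + \frac{75953}{161499}\right) \left(- \frac{1}{115887}\right) = \frac{3860548049}{161499} \left(- \frac{1}{115887}\right) = - \frac{3860548049}{18715634613}$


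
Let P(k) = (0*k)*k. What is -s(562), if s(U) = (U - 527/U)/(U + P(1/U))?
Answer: -315317/315844 ≈ -0.99833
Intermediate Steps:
P(k) = 0 (P(k) = 0*k = 0)
s(U) = (U - 527/U)/U (s(U) = (U - 527/U)/(U + 0) = (U - 527/U)/U)
-s(562) = -(1 - 527/562**2) = -(1 - 527*1/315844) = -(1 - 527/315844) = -1*315317/315844 = -315317/315844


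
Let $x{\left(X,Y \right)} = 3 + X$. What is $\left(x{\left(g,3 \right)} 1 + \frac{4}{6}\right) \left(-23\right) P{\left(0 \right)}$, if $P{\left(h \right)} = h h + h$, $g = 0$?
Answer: $0$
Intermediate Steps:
$P{\left(h \right)} = h + h^{2}$ ($P{\left(h \right)} = h^{2} + h = h + h^{2}$)
$\left(x{\left(g,3 \right)} 1 + \frac{4}{6}\right) \left(-23\right) P{\left(0 \right)} = \left(\left(3 + 0\right) 1 + \frac{4}{6}\right) \left(-23\right) 0 \left(1 + 0\right) = \left(3 \cdot 1 + 4 \cdot \frac{1}{6}\right) \left(-23\right) 0 \cdot 1 = \left(3 + \frac{2}{3}\right) \left(-23\right) 0 = \frac{11}{3} \left(-23\right) 0 = \left(- \frac{253}{3}\right) 0 = 0$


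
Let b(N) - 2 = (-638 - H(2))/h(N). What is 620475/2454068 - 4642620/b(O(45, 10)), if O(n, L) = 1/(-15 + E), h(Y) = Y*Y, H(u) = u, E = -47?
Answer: 6459885856605/3018697511372 ≈ 2.1400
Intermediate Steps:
h(Y) = Y**2
O(n, L) = -1/62 (O(n, L) = 1/(-15 - 47) = 1/(-62) = -1/62)
b(N) = 2 - 640/N**2 (b(N) = 2 + (-638 - 1*2)/(N**2) = 2 + (-638 - 2)/N**2 = 2 - 640/N**2)
620475/2454068 - 4642620/b(O(45, 10)) = 620475/2454068 - 4642620/(2 - 640/(-1/62)**2) = 620475*(1/2454068) - 4642620/(2 - 640*3844) = 620475/2454068 - 4642620/(2 - 2460160) = 620475/2454068 - 4642620/(-2460158) = 620475/2454068 - 4642620*(-1/2460158) = 620475/2454068 + 2321310/1230079 = 6459885856605/3018697511372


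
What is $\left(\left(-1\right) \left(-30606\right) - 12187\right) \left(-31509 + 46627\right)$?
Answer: $278458442$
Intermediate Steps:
$\left(\left(-1\right) \left(-30606\right) - 12187\right) \left(-31509 + 46627\right) = \left(30606 - 12187\right) 15118 = 18419 \cdot 15118 = 278458442$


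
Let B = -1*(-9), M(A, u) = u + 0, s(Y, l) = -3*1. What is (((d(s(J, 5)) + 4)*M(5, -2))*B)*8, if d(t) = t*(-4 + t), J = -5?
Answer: -3600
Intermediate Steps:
s(Y, l) = -3
M(A, u) = u
B = 9
(((d(s(J, 5)) + 4)*M(5, -2))*B)*8 = (((-3*(-4 - 3) + 4)*(-2))*9)*8 = (((-3*(-7) + 4)*(-2))*9)*8 = (((21 + 4)*(-2))*9)*8 = ((25*(-2))*9)*8 = -50*9*8 = -450*8 = -3600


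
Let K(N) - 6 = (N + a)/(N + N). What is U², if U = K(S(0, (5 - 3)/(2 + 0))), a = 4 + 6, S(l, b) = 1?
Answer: 529/4 ≈ 132.25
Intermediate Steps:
a = 10
K(N) = 6 + (10 + N)/(2*N) (K(N) = 6 + (N + 10)/(N + N) = 6 + (10 + N)/((2*N)) = 6 + (10 + N)*(1/(2*N)) = 6 + (10 + N)/(2*N))
U = 23/2 (U = 13/2 + 5/1 = 13/2 + 5*1 = 13/2 + 5 = 23/2 ≈ 11.500)
U² = (23/2)² = 529/4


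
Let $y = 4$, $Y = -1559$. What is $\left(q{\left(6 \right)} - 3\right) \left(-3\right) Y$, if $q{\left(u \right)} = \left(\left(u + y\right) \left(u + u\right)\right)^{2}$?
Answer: $67334769$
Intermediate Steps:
$q{\left(u \right)} = 4 u^{2} \left(4 + u\right)^{2}$ ($q{\left(u \right)} = \left(\left(u + 4\right) \left(u + u\right)\right)^{2} = \left(\left(4 + u\right) 2 u\right)^{2} = \left(2 u \left(4 + u\right)\right)^{2} = 4 u^{2} \left(4 + u\right)^{2}$)
$\left(q{\left(6 \right)} - 3\right) \left(-3\right) Y = \left(4 \cdot 6^{2} \left(4 + 6\right)^{2} - 3\right) \left(-3\right) \left(-1559\right) = \left(4 \cdot 36 \cdot 10^{2} - 3\right) \left(-3\right) \left(-1559\right) = \left(4 \cdot 36 \cdot 100 - 3\right) \left(-3\right) \left(-1559\right) = \left(14400 - 3\right) \left(-3\right) \left(-1559\right) = 14397 \left(-3\right) \left(-1559\right) = \left(-43191\right) \left(-1559\right) = 67334769$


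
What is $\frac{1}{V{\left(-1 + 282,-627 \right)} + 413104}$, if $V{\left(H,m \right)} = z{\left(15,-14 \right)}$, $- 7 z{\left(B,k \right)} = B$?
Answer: $\frac{7}{2891713} \approx 2.4207 \cdot 10^{-6}$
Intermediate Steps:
$z{\left(B,k \right)} = - \frac{B}{7}$
$V{\left(H,m \right)} = - \frac{15}{7}$ ($V{\left(H,m \right)} = \left(- \frac{1}{7}\right) 15 = - \frac{15}{7}$)
$\frac{1}{V{\left(-1 + 282,-627 \right)} + 413104} = \frac{1}{- \frac{15}{7} + 413104} = \frac{1}{\frac{2891713}{7}} = \frac{7}{2891713}$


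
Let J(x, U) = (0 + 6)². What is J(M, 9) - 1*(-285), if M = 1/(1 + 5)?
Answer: 321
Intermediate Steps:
M = ⅙ (M = 1/6 = ⅙ ≈ 0.16667)
J(x, U) = 36 (J(x, U) = 6² = 36)
J(M, 9) - 1*(-285) = 36 - 1*(-285) = 36 + 285 = 321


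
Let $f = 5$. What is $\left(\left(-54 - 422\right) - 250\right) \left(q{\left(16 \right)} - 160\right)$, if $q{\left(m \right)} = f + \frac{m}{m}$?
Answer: $111804$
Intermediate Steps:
$q{\left(m \right)} = 6$ ($q{\left(m \right)} = 5 + \frac{m}{m} = 5 + 1 = 6$)
$\left(\left(-54 - 422\right) - 250\right) \left(q{\left(16 \right)} - 160\right) = \left(\left(-54 - 422\right) - 250\right) \left(6 - 160\right) = \left(-476 - 250\right) \left(-154\right) = \left(-726\right) \left(-154\right) = 111804$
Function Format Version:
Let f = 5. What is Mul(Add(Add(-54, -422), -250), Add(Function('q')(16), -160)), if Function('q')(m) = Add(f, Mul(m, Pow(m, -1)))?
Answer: 111804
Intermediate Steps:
Function('q')(m) = 6 (Function('q')(m) = Add(5, Mul(m, Pow(m, -1))) = Add(5, 1) = 6)
Mul(Add(Add(-54, -422), -250), Add(Function('q')(16), -160)) = Mul(Add(Add(-54, -422), -250), Add(6, -160)) = Mul(Add(-476, -250), -154) = Mul(-726, -154) = 111804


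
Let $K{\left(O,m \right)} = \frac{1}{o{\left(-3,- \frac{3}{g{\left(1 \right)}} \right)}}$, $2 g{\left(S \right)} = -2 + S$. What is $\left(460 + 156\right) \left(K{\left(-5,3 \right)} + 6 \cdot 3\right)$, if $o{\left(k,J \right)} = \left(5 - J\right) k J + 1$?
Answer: $\frac{211288}{19} \approx 11120.0$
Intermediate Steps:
$g{\left(S \right)} = -1 + \frac{S}{2}$ ($g{\left(S \right)} = \frac{-2 + S}{2} = -1 + \frac{S}{2}$)
$o{\left(k,J \right)} = 1 + J k \left(5 - J\right)$ ($o{\left(k,J \right)} = k \left(5 - J\right) J + 1 = J k \left(5 - J\right) + 1 = 1 + J k \left(5 - J\right)$)
$K{\left(O,m \right)} = \frac{1}{19}$ ($K{\left(O,m \right)} = \frac{1}{1 - - 3 \left(- \frac{3}{-1 + \frac{1}{2} \cdot 1}\right)^{2} + 5 \left(- \frac{3}{-1 + \frac{1}{2} \cdot 1}\right) \left(-3\right)} = \frac{1}{1 - - 3 \left(- \frac{3}{-1 + \frac{1}{2}}\right)^{2} + 5 \left(- \frac{3}{-1 + \frac{1}{2}}\right) \left(-3\right)} = \frac{1}{1 - - 3 \left(- \frac{3}{- \frac{1}{2}}\right)^{2} + 5 \left(- \frac{3}{- \frac{1}{2}}\right) \left(-3\right)} = \frac{1}{1 - - 3 \left(\left(-3\right) \left(-2\right)\right)^{2} + 5 \left(\left(-3\right) \left(-2\right)\right) \left(-3\right)} = \frac{1}{1 - - 3 \cdot 6^{2} + 5 \cdot 6 \left(-3\right)} = \frac{1}{1 - \left(-3\right) 36 - 90} = \frac{1}{1 + 108 - 90} = \frac{1}{19}$)
$\left(460 + 156\right) \left(K{\left(-5,3 \right)} + 6 \cdot 3\right) = \left(460 + 156\right) \left(\frac{1}{19} + 6 \cdot 3\right) = 616 \left(\frac{1}{19} + 18\right) = 616 \cdot \frac{343}{19} = \frac{211288}{19}$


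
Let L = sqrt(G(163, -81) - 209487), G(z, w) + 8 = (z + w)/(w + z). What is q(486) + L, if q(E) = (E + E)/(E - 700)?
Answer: -486/107 + I*sqrt(209494) ≈ -4.5421 + 457.71*I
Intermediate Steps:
q(E) = 2*E/(-700 + E) (q(E) = (2*E)/(-700 + E) = 2*E/(-700 + E))
G(z, w) = -7 (G(z, w) = -8 + (z + w)/(w + z) = -8 + (w + z)/(w + z) = -8 + 1 = -7)
L = I*sqrt(209494) (L = sqrt(-7 - 209487) = sqrt(-209494) = I*sqrt(209494) ≈ 457.71*I)
q(486) + L = 2*486/(-700 + 486) + I*sqrt(209494) = 2*486/(-214) + I*sqrt(209494) = 2*486*(-1/214) + I*sqrt(209494) = -486/107 + I*sqrt(209494)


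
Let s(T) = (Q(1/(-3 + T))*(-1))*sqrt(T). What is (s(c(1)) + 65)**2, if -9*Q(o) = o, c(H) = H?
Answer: 1366561/324 ≈ 4217.8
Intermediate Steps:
Q(o) = -o/9
s(T) = sqrt(T)/(9*(-3 + T)) (s(T) = (-1/(9*(-3 + T))*(-1))*sqrt(T) = (1/(9*(-3 + T)))*sqrt(T) = sqrt(T)/(9*(-3 + T)))
(s(c(1)) + 65)**2 = (sqrt(1)/(9*(-3 + 1)) + 65)**2 = ((1/9)*1/(-2) + 65)**2 = ((1/9)*1*(-1/2) + 65)**2 = (-1/18 + 65)**2 = (1169/18)**2 = 1366561/324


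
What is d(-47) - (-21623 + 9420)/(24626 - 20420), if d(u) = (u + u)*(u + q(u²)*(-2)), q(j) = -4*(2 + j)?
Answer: -6974604121/4206 ≈ -1.6583e+6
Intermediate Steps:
q(j) = -8 - 4*j
d(u) = 2*u*(16 + u + 8*u²) (d(u) = (u + u)*(u + (-8 - 4*u²)*(-2)) = (2*u)*(u + (16 + 8*u²)) = (2*u)*(16 + u + 8*u²) = 2*u*(16 + u + 8*u²))
d(-47) - (-21623 + 9420)/(24626 - 20420) = 2*(-47)*(16 - 47 + 8*(-47)²) - (-21623 + 9420)/(24626 - 20420) = 2*(-47)*(16 - 47 + 8*2209) - (-12203)/4206 = 2*(-47)*(16 - 47 + 17672) - (-12203)/4206 = 2*(-47)*17641 - 1*(-12203/4206) = -1658254 + 12203/4206 = -6974604121/4206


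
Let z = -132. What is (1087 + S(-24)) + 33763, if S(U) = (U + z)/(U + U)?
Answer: 139413/4 ≈ 34853.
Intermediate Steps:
S(U) = (-132 + U)/(2*U) (S(U) = (U - 132)/(U + U) = (-132 + U)/((2*U)) = (-132 + U)*(1/(2*U)) = (-132 + U)/(2*U))
(1087 + S(-24)) + 33763 = (1087 + (½)*(-132 - 24)/(-24)) + 33763 = (1087 + (½)*(-1/24)*(-156)) + 33763 = (1087 + 13/4) + 33763 = 4361/4 + 33763 = 139413/4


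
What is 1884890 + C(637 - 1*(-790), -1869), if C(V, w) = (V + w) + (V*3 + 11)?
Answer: 1888740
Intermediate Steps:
C(V, w) = 11 + w + 4*V (C(V, w) = (V + w) + (3*V + 11) = (V + w) + (11 + 3*V) = 11 + w + 4*V)
1884890 + C(637 - 1*(-790), -1869) = 1884890 + (11 - 1869 + 4*(637 - 1*(-790))) = 1884890 + (11 - 1869 + 4*(637 + 790)) = 1884890 + (11 - 1869 + 4*1427) = 1884890 + (11 - 1869 + 5708) = 1884890 + 3850 = 1888740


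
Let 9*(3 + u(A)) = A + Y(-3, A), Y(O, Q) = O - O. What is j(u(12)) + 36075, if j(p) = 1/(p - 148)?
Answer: 16197672/449 ≈ 36075.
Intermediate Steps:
Y(O, Q) = 0
u(A) = -3 + A/9 (u(A) = -3 + (A + 0)/9 = -3 + A/9)
j(p) = 1/(-148 + p)
j(u(12)) + 36075 = 1/(-148 + (-3 + (⅑)*12)) + 36075 = 1/(-148 + (-3 + 4/3)) + 36075 = 1/(-148 - 5/3) + 36075 = 1/(-449/3) + 36075 = -3/449 + 36075 = 16197672/449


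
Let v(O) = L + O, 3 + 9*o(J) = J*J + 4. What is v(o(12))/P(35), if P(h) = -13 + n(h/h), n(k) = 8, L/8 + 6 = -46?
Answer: 3599/45 ≈ 79.978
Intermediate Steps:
L = -416 (L = -48 + 8*(-46) = -48 - 368 = -416)
o(J) = 1/9 + J**2/9 (o(J) = -1/3 + (J*J + 4)/9 = -1/3 + (J**2 + 4)/9 = -1/3 + (4 + J**2)/9 = -1/3 + (4/9 + J**2/9) = 1/9 + J**2/9)
v(O) = -416 + O
P(h) = -5 (P(h) = -13 + 8 = -5)
v(o(12))/P(35) = (-416 + (1/9 + (1/9)*12**2))/(-5) = (-416 + (1/9 + (1/9)*144))*(-1/5) = (-416 + (1/9 + 16))*(-1/5) = (-416 + 145/9)*(-1/5) = -3599/9*(-1/5) = 3599/45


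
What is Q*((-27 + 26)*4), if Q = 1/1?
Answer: -4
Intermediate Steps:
Q = 1
Q*((-27 + 26)*4) = 1*((-27 + 26)*4) = 1*(-1*4) = 1*(-4) = -4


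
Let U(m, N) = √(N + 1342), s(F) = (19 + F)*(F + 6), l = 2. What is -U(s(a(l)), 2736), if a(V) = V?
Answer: -√4078 ≈ -63.859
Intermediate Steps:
s(F) = (6 + F)*(19 + F) (s(F) = (19 + F)*(6 + F) = (6 + F)*(19 + F))
U(m, N) = √(1342 + N)
-U(s(a(l)), 2736) = -√(1342 + 2736) = -√4078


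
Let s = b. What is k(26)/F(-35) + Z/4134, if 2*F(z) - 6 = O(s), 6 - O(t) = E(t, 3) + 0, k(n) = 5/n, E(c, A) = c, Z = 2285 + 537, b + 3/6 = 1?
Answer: 34043/47541 ≈ 0.71608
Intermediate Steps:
b = ½ (b = -½ + 1 = ½ ≈ 0.50000)
Z = 2822
s = ½ ≈ 0.50000
O(t) = 6 - t (O(t) = 6 - (t + 0) = 6 - t)
F(z) = 23/4 (F(z) = 3 + (6 - 1*½)/2 = 3 + (6 - ½)/2 = 3 + (½)*(11/2) = 3 + 11/4 = 23/4)
k(26)/F(-35) + Z/4134 = (5/26)/(23/4) + 2822/4134 = (5*(1/26))*(4/23) + 2822*(1/4134) = (5/26)*(4/23) + 1411/2067 = 10/299 + 1411/2067 = 34043/47541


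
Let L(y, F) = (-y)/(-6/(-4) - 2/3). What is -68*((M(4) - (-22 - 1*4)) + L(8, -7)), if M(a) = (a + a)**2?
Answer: -27336/5 ≈ -5467.2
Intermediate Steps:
L(y, F) = -6*y/5 (L(y, F) = (-y)/(-6*(-1/4) - 2*1/3) = (-y)/(3/2 - 2/3) = (-y)/(5/6) = -y*(6/5) = -6*y/5)
M(a) = 4*a**2 (M(a) = (2*a)**2 = 4*a**2)
-68*((M(4) - (-22 - 1*4)) + L(8, -7)) = -68*((4*4**2 - (-22 - 1*4)) - 6/5*8) = -68*((4*16 - (-22 - 4)) - 48/5) = -68*((64 - 1*(-26)) - 48/5) = -68*((64 + 26) - 48/5) = -68*(90 - 48/5) = -68*402/5 = -27336/5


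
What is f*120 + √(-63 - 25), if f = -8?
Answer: -960 + 2*I*√22 ≈ -960.0 + 9.3808*I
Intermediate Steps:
f*120 + √(-63 - 25) = -8*120 + √(-63 - 25) = -960 + √(-88) = -960 + 2*I*√22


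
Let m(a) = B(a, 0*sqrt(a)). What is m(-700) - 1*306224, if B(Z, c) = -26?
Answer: -306250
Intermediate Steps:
m(a) = -26
m(-700) - 1*306224 = -26 - 1*306224 = -26 - 306224 = -306250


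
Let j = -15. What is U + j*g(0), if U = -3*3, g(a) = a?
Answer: -9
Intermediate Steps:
U = -9
U + j*g(0) = -9 - 15*0 = -9 + 0 = -9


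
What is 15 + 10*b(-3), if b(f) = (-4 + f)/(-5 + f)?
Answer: 95/4 ≈ 23.750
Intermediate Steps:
b(f) = (-4 + f)/(-5 + f)
15 + 10*b(-3) = 15 + 10*((-4 - 3)/(-5 - 3)) = 15 + 10*(-7/(-8)) = 15 + 10*(-⅛*(-7)) = 15 + 10*(7/8) = 15 + 35/4 = 95/4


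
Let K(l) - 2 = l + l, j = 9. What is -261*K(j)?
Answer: -5220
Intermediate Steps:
K(l) = 2 + 2*l (K(l) = 2 + (l + l) = 2 + 2*l)
-261*K(j) = -261*(2 + 2*9) = -261*(2 + 18) = -261*20 = -5220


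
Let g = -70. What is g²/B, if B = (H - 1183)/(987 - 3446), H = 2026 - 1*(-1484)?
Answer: -12049100/2327 ≈ -5178.0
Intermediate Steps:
H = 3510 (H = 2026 + 1484 = 3510)
B = -2327/2459 (B = (3510 - 1183)/(987 - 3446) = 2327/(-2459) = 2327*(-1/2459) = -2327/2459 ≈ -0.94632)
g²/B = (-70)²/(-2327/2459) = 4900*(-2459/2327) = -12049100/2327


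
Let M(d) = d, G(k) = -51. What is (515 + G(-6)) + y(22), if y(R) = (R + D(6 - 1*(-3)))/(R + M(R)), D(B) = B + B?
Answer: 5114/11 ≈ 464.91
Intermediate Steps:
D(B) = 2*B
y(R) = (18 + R)/(2*R) (y(R) = (R + 2*(6 - 1*(-3)))/(R + R) = (R + 2*(6 + 3))/((2*R)) = (R + 2*9)*(1/(2*R)) = (R + 18)*(1/(2*R)) = (18 + R)*(1/(2*R)) = (18 + R)/(2*R))
(515 + G(-6)) + y(22) = (515 - 51) + (1/2)*(18 + 22)/22 = 464 + (1/2)*(1/22)*40 = 464 + 10/11 = 5114/11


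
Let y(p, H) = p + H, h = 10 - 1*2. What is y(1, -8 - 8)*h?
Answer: -120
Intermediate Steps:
h = 8 (h = 10 - 2 = 8)
y(p, H) = H + p
y(1, -8 - 8)*h = ((-8 - 8) + 1)*8 = (-16 + 1)*8 = -15*8 = -120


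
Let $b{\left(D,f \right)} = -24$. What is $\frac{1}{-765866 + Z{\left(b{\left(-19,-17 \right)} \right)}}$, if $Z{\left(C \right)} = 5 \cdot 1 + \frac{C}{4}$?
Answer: $- \frac{1}{765867} \approx -1.3057 \cdot 10^{-6}$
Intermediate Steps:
$Z{\left(C \right)} = 5 + \frac{C}{4}$ ($Z{\left(C \right)} = 5 + C \frac{1}{4} = 5 + \frac{C}{4}$)
$\frac{1}{-765866 + Z{\left(b{\left(-19,-17 \right)} \right)}} = \frac{1}{-765866 + \left(5 + \frac{1}{4} \left(-24\right)\right)} = \frac{1}{-765866 + \left(5 - 6\right)} = \frac{1}{-765866 - 1} = \frac{1}{-765867} = - \frac{1}{765867}$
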